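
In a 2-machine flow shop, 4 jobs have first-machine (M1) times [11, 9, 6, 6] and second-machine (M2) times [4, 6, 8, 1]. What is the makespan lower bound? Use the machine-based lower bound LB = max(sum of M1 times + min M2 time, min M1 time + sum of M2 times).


LB1 = sum(M1 times) + min(M2 times) = 32 + 1 = 33
LB2 = min(M1 times) + sum(M2 times) = 6 + 19 = 25
Lower bound = max(LB1, LB2) = max(33, 25) = 33

33


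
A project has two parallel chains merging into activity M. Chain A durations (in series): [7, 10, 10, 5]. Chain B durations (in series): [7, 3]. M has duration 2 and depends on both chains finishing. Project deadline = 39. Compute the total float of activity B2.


Forward pass: ES(B2) = sum of predecessors on chain B = 7
EF = ES + duration = 7 + 3 = 10
Backward pass: LF(M) = deadline = 39; LS(M) = 39 - 2 = 37
LF(B2) = LS(M) - sum(successors on chain B) = 37 - 0 = 37
LS = LF - duration = 37 - 3 = 34
Total float = LS - ES = 34 - 7 = 27

27


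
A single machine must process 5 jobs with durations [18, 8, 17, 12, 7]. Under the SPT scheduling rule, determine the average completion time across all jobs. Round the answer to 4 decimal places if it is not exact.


Sort jobs by processing time (SPT order): [7, 8, 12, 17, 18]
Compute completion times sequentially:
  Job 1: processing = 7, completes at 7
  Job 2: processing = 8, completes at 15
  Job 3: processing = 12, completes at 27
  Job 4: processing = 17, completes at 44
  Job 5: processing = 18, completes at 62
Sum of completion times = 155
Average completion time = 155/5 = 31.0

31.0


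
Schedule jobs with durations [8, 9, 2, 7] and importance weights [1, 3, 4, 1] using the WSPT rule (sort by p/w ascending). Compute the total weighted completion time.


Compute p/w ratios and sort ascending (WSPT): [(2, 4), (9, 3), (7, 1), (8, 1)]
Compute weighted completion times:
  Job (p=2,w=4): C=2, w*C=4*2=8
  Job (p=9,w=3): C=11, w*C=3*11=33
  Job (p=7,w=1): C=18, w*C=1*18=18
  Job (p=8,w=1): C=26, w*C=1*26=26
Total weighted completion time = 85

85


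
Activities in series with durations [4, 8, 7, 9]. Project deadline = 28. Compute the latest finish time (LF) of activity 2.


LF(activity 2) = deadline - sum of successor durations
Successors: activities 3 through 4 with durations [7, 9]
Sum of successor durations = 16
LF = 28 - 16 = 12

12


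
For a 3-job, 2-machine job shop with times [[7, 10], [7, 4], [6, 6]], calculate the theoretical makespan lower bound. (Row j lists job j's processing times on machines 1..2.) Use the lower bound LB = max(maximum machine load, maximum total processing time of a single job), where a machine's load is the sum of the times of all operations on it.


Machine loads:
  Machine 1: 7 + 7 + 6 = 20
  Machine 2: 10 + 4 + 6 = 20
Max machine load = 20
Job totals:
  Job 1: 17
  Job 2: 11
  Job 3: 12
Max job total = 17
Lower bound = max(20, 17) = 20

20


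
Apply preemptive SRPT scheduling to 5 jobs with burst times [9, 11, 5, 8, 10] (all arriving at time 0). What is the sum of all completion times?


Since all jobs arrive at t=0, SRPT equals SPT ordering.
SPT order: [5, 8, 9, 10, 11]
Completion times:
  Job 1: p=5, C=5
  Job 2: p=8, C=13
  Job 3: p=9, C=22
  Job 4: p=10, C=32
  Job 5: p=11, C=43
Total completion time = 5 + 13 + 22 + 32 + 43 = 115

115


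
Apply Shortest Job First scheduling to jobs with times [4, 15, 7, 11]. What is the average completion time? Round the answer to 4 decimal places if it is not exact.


SJF order (ascending): [4, 7, 11, 15]
Completion times:
  Job 1: burst=4, C=4
  Job 2: burst=7, C=11
  Job 3: burst=11, C=22
  Job 4: burst=15, C=37
Average completion = 74/4 = 18.5

18.5


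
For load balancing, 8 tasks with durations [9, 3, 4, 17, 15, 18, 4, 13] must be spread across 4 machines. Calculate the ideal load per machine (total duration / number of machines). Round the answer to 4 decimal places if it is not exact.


Total processing time = 9 + 3 + 4 + 17 + 15 + 18 + 4 + 13 = 83
Number of machines = 4
Ideal balanced load = 83 / 4 = 20.75

20.75


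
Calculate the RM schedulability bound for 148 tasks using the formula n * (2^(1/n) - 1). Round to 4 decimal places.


Compute 2^(1/148) = 1.0046944113
Subtract 1: 1.0046944113 - 1 = 0.0046944113
Multiply by n: 148 * 0.0046944113 = 0.6947728724
Round to 4 dp: 0.6948

0.6948


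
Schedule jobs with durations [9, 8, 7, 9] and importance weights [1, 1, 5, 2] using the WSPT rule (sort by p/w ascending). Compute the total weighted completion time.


Compute p/w ratios and sort ascending (WSPT): [(7, 5), (9, 2), (8, 1), (9, 1)]
Compute weighted completion times:
  Job (p=7,w=5): C=7, w*C=5*7=35
  Job (p=9,w=2): C=16, w*C=2*16=32
  Job (p=8,w=1): C=24, w*C=1*24=24
  Job (p=9,w=1): C=33, w*C=1*33=33
Total weighted completion time = 124

124


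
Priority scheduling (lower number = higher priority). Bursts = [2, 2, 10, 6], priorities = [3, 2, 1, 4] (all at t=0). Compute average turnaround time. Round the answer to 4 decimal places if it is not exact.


Sort by priority (ascending = highest first):
Order: [(1, 10), (2, 2), (3, 2), (4, 6)]
Completion times:
  Priority 1, burst=10, C=10
  Priority 2, burst=2, C=12
  Priority 3, burst=2, C=14
  Priority 4, burst=6, C=20
Average turnaround = 56/4 = 14.0

14.0


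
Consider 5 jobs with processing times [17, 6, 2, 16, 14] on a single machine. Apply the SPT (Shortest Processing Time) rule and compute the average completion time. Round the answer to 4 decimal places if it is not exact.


Sort jobs by processing time (SPT order): [2, 6, 14, 16, 17]
Compute completion times sequentially:
  Job 1: processing = 2, completes at 2
  Job 2: processing = 6, completes at 8
  Job 3: processing = 14, completes at 22
  Job 4: processing = 16, completes at 38
  Job 5: processing = 17, completes at 55
Sum of completion times = 125
Average completion time = 125/5 = 25.0

25.0


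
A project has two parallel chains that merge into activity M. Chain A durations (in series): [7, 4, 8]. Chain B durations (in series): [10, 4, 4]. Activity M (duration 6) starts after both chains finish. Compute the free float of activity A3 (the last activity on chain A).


ES(A3) = sum of predecessors on chain A = 11
EF(A3) = ES + duration = 11 + 8 = 19
Successor of A3 is M. ES(M) = max(sum(A), sum(B)) = max(19, 18) = 19
Free float = ES(successor) - EF(current) = 19 - 19 = 0

0


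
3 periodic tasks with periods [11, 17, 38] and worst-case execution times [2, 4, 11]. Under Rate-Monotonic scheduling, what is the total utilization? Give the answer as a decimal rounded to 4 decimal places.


Compute individual utilizations (exact fractions):
  Task 1: C/T = 2/11 (approx. 0.1818)
  Task 2: C/T = 4/17 (approx. 0.2353)
  Task 3: C/T = 11/38 (approx. 0.2895)
Total utilization U = 2/11 + 4/17 + 11/38 = 5021/7106
Rounded to 4 decimal places: U = 0.7066
RM (Liu & Layland) bound for 3 tasks = 0.779763; compare with U = 5021/7106 (approx. 0.706586)
U <= bound, so schedulable by RM sufficient condition.

0.7066


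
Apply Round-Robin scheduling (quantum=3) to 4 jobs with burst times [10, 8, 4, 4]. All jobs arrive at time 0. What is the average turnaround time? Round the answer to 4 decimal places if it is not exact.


Time quantum = 3
Execution trace:
  J1 runs 3 units, time = 3
  J2 runs 3 units, time = 6
  J3 runs 3 units, time = 9
  J4 runs 3 units, time = 12
  J1 runs 3 units, time = 15
  J2 runs 3 units, time = 18
  J3 runs 1 units, time = 19
  J4 runs 1 units, time = 20
  J1 runs 3 units, time = 23
  J2 runs 2 units, time = 25
  J1 runs 1 units, time = 26
Finish times: [26, 25, 19, 20]
Average turnaround = 90/4 = 22.5

22.5


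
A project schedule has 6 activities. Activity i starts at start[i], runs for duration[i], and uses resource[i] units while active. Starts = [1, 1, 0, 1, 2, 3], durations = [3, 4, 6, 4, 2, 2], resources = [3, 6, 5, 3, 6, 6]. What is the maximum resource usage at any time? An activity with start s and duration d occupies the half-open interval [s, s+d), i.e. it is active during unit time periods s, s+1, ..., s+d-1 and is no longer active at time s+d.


Each activity i is active on [start_i, start_i + duration_i).
Compute total resource usage per time slot:
  t=0: active resources = [5], total = 5
  t=1: active resources = [3, 6, 5, 3], total = 17
  t=2: active resources = [3, 6, 5, 3, 6], total = 23
  t=3: active resources = [3, 6, 5, 3, 6, 6], total = 29
  t=4: active resources = [6, 5, 3, 6], total = 20
  t=5: active resources = [5], total = 5
Peak resource demand = 29

29


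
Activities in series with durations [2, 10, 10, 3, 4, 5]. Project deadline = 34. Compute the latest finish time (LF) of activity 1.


LF(activity 1) = deadline - sum of successor durations
Successors: activities 2 through 6 with durations [10, 10, 3, 4, 5]
Sum of successor durations = 32
LF = 34 - 32 = 2

2


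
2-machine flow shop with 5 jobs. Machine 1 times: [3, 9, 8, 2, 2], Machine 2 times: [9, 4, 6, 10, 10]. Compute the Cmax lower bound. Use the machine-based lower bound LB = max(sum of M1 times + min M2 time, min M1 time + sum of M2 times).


LB1 = sum(M1 times) + min(M2 times) = 24 + 4 = 28
LB2 = min(M1 times) + sum(M2 times) = 2 + 39 = 41
Lower bound = max(LB1, LB2) = max(28, 41) = 41

41


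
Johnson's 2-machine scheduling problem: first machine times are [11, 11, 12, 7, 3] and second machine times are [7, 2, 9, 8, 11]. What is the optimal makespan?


Apply Johnson's rule:
  Group 1 (a <= b): [(5, 3, 11), (4, 7, 8)]
  Group 2 (a > b): [(3, 12, 9), (1, 11, 7), (2, 11, 2)]
Optimal job order: [5, 4, 3, 1, 2]
Schedule:
  Job 5: M1 done at 3, M2 done at 14
  Job 4: M1 done at 10, M2 done at 22
  Job 3: M1 done at 22, M2 done at 31
  Job 1: M1 done at 33, M2 done at 40
  Job 2: M1 done at 44, M2 done at 46
Makespan = 46

46


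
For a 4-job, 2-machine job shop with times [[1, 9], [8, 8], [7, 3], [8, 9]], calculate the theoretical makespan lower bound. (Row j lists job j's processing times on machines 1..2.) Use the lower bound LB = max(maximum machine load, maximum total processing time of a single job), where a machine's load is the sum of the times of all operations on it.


Machine loads:
  Machine 1: 1 + 8 + 7 + 8 = 24
  Machine 2: 9 + 8 + 3 + 9 = 29
Max machine load = 29
Job totals:
  Job 1: 10
  Job 2: 16
  Job 3: 10
  Job 4: 17
Max job total = 17
Lower bound = max(29, 17) = 29

29


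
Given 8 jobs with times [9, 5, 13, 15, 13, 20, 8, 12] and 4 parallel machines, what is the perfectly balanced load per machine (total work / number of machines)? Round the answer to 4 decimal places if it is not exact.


Total processing time = 9 + 5 + 13 + 15 + 13 + 20 + 8 + 12 = 95
Number of machines = 4
Ideal balanced load = 95 / 4 = 23.75

23.75


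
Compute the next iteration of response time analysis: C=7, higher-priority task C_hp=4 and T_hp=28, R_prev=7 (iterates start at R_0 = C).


R_next = C + ceil(R_prev / T_hp) * C_hp
ceil(7 / 28) = ceil(0.25) = 1
Interference = 1 * 4 = 4
R_next = 7 + 4 = 11

11


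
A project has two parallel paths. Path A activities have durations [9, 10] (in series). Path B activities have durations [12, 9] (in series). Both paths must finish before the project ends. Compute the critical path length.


Path A total = 9 + 10 = 19
Path B total = 12 + 9 = 21
Critical path = longest path = max(19, 21) = 21

21


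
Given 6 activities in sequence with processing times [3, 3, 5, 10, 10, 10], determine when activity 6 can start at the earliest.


Activity 6 starts after activities 1 through 5 complete.
Predecessor durations: [3, 3, 5, 10, 10]
ES = 3 + 3 + 5 + 10 + 10 = 31

31


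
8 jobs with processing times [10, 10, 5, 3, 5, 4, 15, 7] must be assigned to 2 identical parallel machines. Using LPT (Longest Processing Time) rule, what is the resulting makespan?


Sort jobs in decreasing order (LPT): [15, 10, 10, 7, 5, 5, 4, 3]
Assign each job to the least loaded machine:
  Machine 1: jobs [15, 7, 5, 3], load = 30
  Machine 2: jobs [10, 10, 5, 4], load = 29
Makespan = max load = 30

30


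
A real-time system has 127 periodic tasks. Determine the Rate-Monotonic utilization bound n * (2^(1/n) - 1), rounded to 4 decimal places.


Compute 2^(1/127) = 1.0054727730
Subtract 1: 1.0054727730 - 1 = 0.0054727730
Multiply by n: 127 * 0.0054727730 = 0.6950421710
Round to 4 dp: 0.6950

0.6950


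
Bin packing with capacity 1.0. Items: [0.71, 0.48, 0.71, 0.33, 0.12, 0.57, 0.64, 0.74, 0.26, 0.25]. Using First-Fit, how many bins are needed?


Place items sequentially using First-Fit:
  Item 0.71 -> new Bin 1
  Item 0.48 -> new Bin 2
  Item 0.71 -> new Bin 3
  Item 0.33 -> Bin 2 (now 0.81)
  Item 0.12 -> Bin 1 (now 0.83)
  Item 0.57 -> new Bin 4
  Item 0.64 -> new Bin 5
  Item 0.74 -> new Bin 6
  Item 0.26 -> Bin 3 (now 0.97)
  Item 0.25 -> Bin 4 (now 0.82)
Total bins used = 6

6


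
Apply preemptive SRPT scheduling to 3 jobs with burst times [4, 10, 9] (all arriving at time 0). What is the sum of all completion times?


Since all jobs arrive at t=0, SRPT equals SPT ordering.
SPT order: [4, 9, 10]
Completion times:
  Job 1: p=4, C=4
  Job 2: p=9, C=13
  Job 3: p=10, C=23
Total completion time = 4 + 13 + 23 = 40

40


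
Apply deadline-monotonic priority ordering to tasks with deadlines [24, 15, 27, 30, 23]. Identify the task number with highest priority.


Sort tasks by relative deadline (ascending):
  Task 2: deadline = 15
  Task 5: deadline = 23
  Task 1: deadline = 24
  Task 3: deadline = 27
  Task 4: deadline = 30
Priority order (highest first): [2, 5, 1, 3, 4]
Highest priority task = 2

2


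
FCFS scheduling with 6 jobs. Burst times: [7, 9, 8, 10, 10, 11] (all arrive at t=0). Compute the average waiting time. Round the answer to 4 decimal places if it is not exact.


FCFS order (as given): [7, 9, 8, 10, 10, 11]
Waiting times:
  Job 1: wait = 0
  Job 2: wait = 7
  Job 3: wait = 16
  Job 4: wait = 24
  Job 5: wait = 34
  Job 6: wait = 44
Sum of waiting times = 125
Average waiting time = 125/6 = 20.8333

20.8333


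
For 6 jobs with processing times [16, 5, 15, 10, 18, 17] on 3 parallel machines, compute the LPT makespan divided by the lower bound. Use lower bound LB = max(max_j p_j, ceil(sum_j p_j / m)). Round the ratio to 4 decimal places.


LPT order: [18, 17, 16, 15, 10, 5]
Machine loads after assignment: [23, 27, 31]
LPT makespan = 31
Lower bound = max(max_job, ceil(total/3)) = max(18, 27) = 27
Ratio = 31 / 27 = 1.1481

1.1481


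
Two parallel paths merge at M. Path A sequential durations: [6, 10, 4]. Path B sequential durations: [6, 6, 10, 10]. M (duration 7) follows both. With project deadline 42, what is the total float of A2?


Forward pass: ES(A2) = sum of predecessors on chain A = 6
EF = ES + duration = 6 + 10 = 16
Backward pass: LF(M) = deadline = 42; LS(M) = 42 - 7 = 35
LF(A2) = LS(M) - sum(successors on chain A) = 35 - 4 = 31
LS = LF - duration = 31 - 10 = 21
Total float = LS - ES = 21 - 6 = 15

15


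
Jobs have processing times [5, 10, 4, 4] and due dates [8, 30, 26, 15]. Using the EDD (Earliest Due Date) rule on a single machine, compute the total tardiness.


Sort by due date (EDD order): [(5, 8), (4, 15), (4, 26), (10, 30)]
Compute completion times and tardiness:
  Job 1: p=5, d=8, C=5, tardiness=max(0,5-8)=0
  Job 2: p=4, d=15, C=9, tardiness=max(0,9-15)=0
  Job 3: p=4, d=26, C=13, tardiness=max(0,13-26)=0
  Job 4: p=10, d=30, C=23, tardiness=max(0,23-30)=0
Total tardiness = 0

0


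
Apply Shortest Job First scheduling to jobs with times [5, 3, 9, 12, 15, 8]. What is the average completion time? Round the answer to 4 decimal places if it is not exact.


SJF order (ascending): [3, 5, 8, 9, 12, 15]
Completion times:
  Job 1: burst=3, C=3
  Job 2: burst=5, C=8
  Job 3: burst=8, C=16
  Job 4: burst=9, C=25
  Job 5: burst=12, C=37
  Job 6: burst=15, C=52
Average completion = 141/6 = 23.5

23.5


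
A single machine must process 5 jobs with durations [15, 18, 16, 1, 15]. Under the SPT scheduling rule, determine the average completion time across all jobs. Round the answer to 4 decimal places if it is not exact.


Sort jobs by processing time (SPT order): [1, 15, 15, 16, 18]
Compute completion times sequentially:
  Job 1: processing = 1, completes at 1
  Job 2: processing = 15, completes at 16
  Job 3: processing = 15, completes at 31
  Job 4: processing = 16, completes at 47
  Job 5: processing = 18, completes at 65
Sum of completion times = 160
Average completion time = 160/5 = 32.0

32.0


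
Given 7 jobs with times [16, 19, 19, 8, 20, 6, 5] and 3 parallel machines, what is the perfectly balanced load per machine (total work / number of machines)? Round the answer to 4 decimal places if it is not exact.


Total processing time = 16 + 19 + 19 + 8 + 20 + 6 + 5 = 93
Number of machines = 3
Ideal balanced load = 93 / 3 = 31.0

31.0


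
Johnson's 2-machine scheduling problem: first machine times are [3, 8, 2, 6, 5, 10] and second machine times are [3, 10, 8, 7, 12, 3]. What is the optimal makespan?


Apply Johnson's rule:
  Group 1 (a <= b): [(3, 2, 8), (1, 3, 3), (5, 5, 12), (4, 6, 7), (2, 8, 10)]
  Group 2 (a > b): [(6, 10, 3)]
Optimal job order: [3, 1, 5, 4, 2, 6]
Schedule:
  Job 3: M1 done at 2, M2 done at 10
  Job 1: M1 done at 5, M2 done at 13
  Job 5: M1 done at 10, M2 done at 25
  Job 4: M1 done at 16, M2 done at 32
  Job 2: M1 done at 24, M2 done at 42
  Job 6: M1 done at 34, M2 done at 45
Makespan = 45

45


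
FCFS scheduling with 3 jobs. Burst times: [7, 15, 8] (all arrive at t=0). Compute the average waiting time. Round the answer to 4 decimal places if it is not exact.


FCFS order (as given): [7, 15, 8]
Waiting times:
  Job 1: wait = 0
  Job 2: wait = 7
  Job 3: wait = 22
Sum of waiting times = 29
Average waiting time = 29/3 = 9.6667

9.6667


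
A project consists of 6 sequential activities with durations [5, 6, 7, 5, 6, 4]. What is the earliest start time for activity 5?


Activity 5 starts after activities 1 through 4 complete.
Predecessor durations: [5, 6, 7, 5]
ES = 5 + 6 + 7 + 5 = 23

23


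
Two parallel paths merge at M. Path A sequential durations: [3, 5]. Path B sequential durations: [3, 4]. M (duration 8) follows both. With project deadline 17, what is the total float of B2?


Forward pass: ES(B2) = sum of predecessors on chain B = 3
EF = ES + duration = 3 + 4 = 7
Backward pass: LF(M) = deadline = 17; LS(M) = 17 - 8 = 9
LF(B2) = LS(M) - sum(successors on chain B) = 9 - 0 = 9
LS = LF - duration = 9 - 4 = 5
Total float = LS - ES = 5 - 3 = 2

2


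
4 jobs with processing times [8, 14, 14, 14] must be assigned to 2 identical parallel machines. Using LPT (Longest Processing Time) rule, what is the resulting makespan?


Sort jobs in decreasing order (LPT): [14, 14, 14, 8]
Assign each job to the least loaded machine:
  Machine 1: jobs [14, 14], load = 28
  Machine 2: jobs [14, 8], load = 22
Makespan = max load = 28

28


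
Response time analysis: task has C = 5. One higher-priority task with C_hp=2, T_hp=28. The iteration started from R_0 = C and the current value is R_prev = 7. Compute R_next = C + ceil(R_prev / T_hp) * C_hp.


R_next = C + ceil(R_prev / T_hp) * C_hp
ceil(7 / 28) = ceil(0.25) = 1
Interference = 1 * 2 = 2
R_next = 5 + 2 = 7
R_next = R_prev, so the iteration has converged (response time = 7).

7


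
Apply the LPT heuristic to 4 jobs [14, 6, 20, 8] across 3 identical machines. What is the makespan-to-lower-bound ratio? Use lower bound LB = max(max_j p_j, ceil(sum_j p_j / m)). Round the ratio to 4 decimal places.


LPT order: [20, 14, 8, 6]
Machine loads after assignment: [20, 14, 14]
LPT makespan = 20
Lower bound = max(max_job, ceil(total/3)) = max(20, 16) = 20
Ratio = 20 / 20 = 1.0

1.0


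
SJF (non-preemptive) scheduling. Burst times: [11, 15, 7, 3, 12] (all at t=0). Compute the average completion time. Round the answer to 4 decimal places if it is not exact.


SJF order (ascending): [3, 7, 11, 12, 15]
Completion times:
  Job 1: burst=3, C=3
  Job 2: burst=7, C=10
  Job 3: burst=11, C=21
  Job 4: burst=12, C=33
  Job 5: burst=15, C=48
Average completion = 115/5 = 23.0

23.0


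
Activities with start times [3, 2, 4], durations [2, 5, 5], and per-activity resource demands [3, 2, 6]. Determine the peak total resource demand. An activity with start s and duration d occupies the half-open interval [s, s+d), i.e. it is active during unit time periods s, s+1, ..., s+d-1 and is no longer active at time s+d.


Each activity i is active on [start_i, start_i + duration_i).
Compute total resource usage per time slot:
  t=0: active resources = [], total = 0
  t=1: active resources = [], total = 0
  t=2: active resources = [2], total = 2
  t=3: active resources = [3, 2], total = 5
  t=4: active resources = [3, 2, 6], total = 11
  t=5: active resources = [2, 6], total = 8
  t=6: active resources = [2, 6], total = 8
  t=7: active resources = [6], total = 6
  t=8: active resources = [6], total = 6
Peak resource demand = 11

11


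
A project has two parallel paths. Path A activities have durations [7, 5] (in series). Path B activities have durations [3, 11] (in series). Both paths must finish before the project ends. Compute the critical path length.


Path A total = 7 + 5 = 12
Path B total = 3 + 11 = 14
Critical path = longest path = max(12, 14) = 14

14


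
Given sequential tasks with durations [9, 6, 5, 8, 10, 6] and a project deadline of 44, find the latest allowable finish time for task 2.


LF(activity 2) = deadline - sum of successor durations
Successors: activities 3 through 6 with durations [5, 8, 10, 6]
Sum of successor durations = 29
LF = 44 - 29 = 15

15


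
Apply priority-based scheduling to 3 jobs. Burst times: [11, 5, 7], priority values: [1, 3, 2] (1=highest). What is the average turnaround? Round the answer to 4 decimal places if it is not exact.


Sort by priority (ascending = highest first):
Order: [(1, 11), (2, 7), (3, 5)]
Completion times:
  Priority 1, burst=11, C=11
  Priority 2, burst=7, C=18
  Priority 3, burst=5, C=23
Average turnaround = 52/3 = 17.3333

17.3333


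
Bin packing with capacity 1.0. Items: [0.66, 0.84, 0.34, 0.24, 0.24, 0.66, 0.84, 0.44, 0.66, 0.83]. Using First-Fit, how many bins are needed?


Place items sequentially using First-Fit:
  Item 0.66 -> new Bin 1
  Item 0.84 -> new Bin 2
  Item 0.34 -> Bin 1 (now 1.0)
  Item 0.24 -> new Bin 3
  Item 0.24 -> Bin 3 (now 0.48)
  Item 0.66 -> new Bin 4
  Item 0.84 -> new Bin 5
  Item 0.44 -> Bin 3 (now 0.92)
  Item 0.66 -> new Bin 6
  Item 0.83 -> new Bin 7
Total bins used = 7

7


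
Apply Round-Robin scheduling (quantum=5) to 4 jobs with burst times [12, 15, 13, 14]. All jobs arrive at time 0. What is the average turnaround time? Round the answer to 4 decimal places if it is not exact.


Time quantum = 5
Execution trace:
  J1 runs 5 units, time = 5
  J2 runs 5 units, time = 10
  J3 runs 5 units, time = 15
  J4 runs 5 units, time = 20
  J1 runs 5 units, time = 25
  J2 runs 5 units, time = 30
  J3 runs 5 units, time = 35
  J4 runs 5 units, time = 40
  J1 runs 2 units, time = 42
  J2 runs 5 units, time = 47
  J3 runs 3 units, time = 50
  J4 runs 4 units, time = 54
Finish times: [42, 47, 50, 54]
Average turnaround = 193/4 = 48.25

48.25


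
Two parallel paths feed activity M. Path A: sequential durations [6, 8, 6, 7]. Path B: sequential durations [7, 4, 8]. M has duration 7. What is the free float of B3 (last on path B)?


ES(B3) = sum of predecessors on chain B = 11
EF(B3) = ES + duration = 11 + 8 = 19
Successor of B3 is M. ES(M) = max(sum(A), sum(B)) = max(27, 19) = 27
Free float = ES(successor) - EF(current) = 27 - 19 = 8

8


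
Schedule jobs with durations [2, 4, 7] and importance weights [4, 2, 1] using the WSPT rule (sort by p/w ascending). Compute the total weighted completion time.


Compute p/w ratios and sort ascending (WSPT): [(2, 4), (4, 2), (7, 1)]
Compute weighted completion times:
  Job (p=2,w=4): C=2, w*C=4*2=8
  Job (p=4,w=2): C=6, w*C=2*6=12
  Job (p=7,w=1): C=13, w*C=1*13=13
Total weighted completion time = 33

33


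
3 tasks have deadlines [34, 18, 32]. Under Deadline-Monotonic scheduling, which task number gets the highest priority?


Sort tasks by relative deadline (ascending):
  Task 2: deadline = 18
  Task 3: deadline = 32
  Task 1: deadline = 34
Priority order (highest first): [2, 3, 1]
Highest priority task = 2

2


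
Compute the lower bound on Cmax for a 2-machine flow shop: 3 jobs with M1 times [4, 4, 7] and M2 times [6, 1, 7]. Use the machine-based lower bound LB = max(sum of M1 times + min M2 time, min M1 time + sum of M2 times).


LB1 = sum(M1 times) + min(M2 times) = 15 + 1 = 16
LB2 = min(M1 times) + sum(M2 times) = 4 + 14 = 18
Lower bound = max(LB1, LB2) = max(16, 18) = 18

18


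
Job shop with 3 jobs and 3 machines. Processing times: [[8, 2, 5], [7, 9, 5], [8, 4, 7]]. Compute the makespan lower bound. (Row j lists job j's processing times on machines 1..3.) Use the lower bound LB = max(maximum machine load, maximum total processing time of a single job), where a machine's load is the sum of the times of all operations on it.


Machine loads:
  Machine 1: 8 + 7 + 8 = 23
  Machine 2: 2 + 9 + 4 = 15
  Machine 3: 5 + 5 + 7 = 17
Max machine load = 23
Job totals:
  Job 1: 15
  Job 2: 21
  Job 3: 19
Max job total = 21
Lower bound = max(23, 21) = 23

23


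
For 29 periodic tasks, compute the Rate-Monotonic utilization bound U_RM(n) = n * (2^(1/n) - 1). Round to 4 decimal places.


Compute 2^(1/29) = 1.0241895602
Subtract 1: 1.0241895602 - 1 = 0.0241895602
Multiply by n: 29 * 0.0241895602 = 0.7014972458
Round to 4 dp: 0.7015

0.7015


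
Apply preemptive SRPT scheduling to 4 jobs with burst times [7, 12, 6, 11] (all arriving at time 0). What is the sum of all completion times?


Since all jobs arrive at t=0, SRPT equals SPT ordering.
SPT order: [6, 7, 11, 12]
Completion times:
  Job 1: p=6, C=6
  Job 2: p=7, C=13
  Job 3: p=11, C=24
  Job 4: p=12, C=36
Total completion time = 6 + 13 + 24 + 36 = 79

79


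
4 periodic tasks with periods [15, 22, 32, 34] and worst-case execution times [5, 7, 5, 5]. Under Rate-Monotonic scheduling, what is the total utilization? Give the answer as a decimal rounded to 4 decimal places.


Compute individual utilizations (exact fractions):
  Task 1: C/T = 5/15 = 1/3 (approx. 0.3333)
  Task 2: C/T = 7/22 (approx. 0.3182)
  Task 3: C/T = 5/32 (approx. 0.1563)
  Task 4: C/T = 5/34 (approx. 0.1471)
Total utilization U = 1/3 + 7/22 + 5/32 + 5/34 = 17141/17952
Rounded to 4 decimal places: U = 0.9548
RM (Liu & Layland) bound for 4 tasks = 0.756828; compare with U = 17141/17952 (approx. 0.954824)
bound < U <= 1, so the RM sufficient condition is not met (inconclusive; an exact test such as response-time analysis is needed).

0.9548


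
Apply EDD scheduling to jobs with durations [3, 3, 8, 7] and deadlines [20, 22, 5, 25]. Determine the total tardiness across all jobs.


Sort by due date (EDD order): [(8, 5), (3, 20), (3, 22), (7, 25)]
Compute completion times and tardiness:
  Job 1: p=8, d=5, C=8, tardiness=max(0,8-5)=3
  Job 2: p=3, d=20, C=11, tardiness=max(0,11-20)=0
  Job 3: p=3, d=22, C=14, tardiness=max(0,14-22)=0
  Job 4: p=7, d=25, C=21, tardiness=max(0,21-25)=0
Total tardiness = 3

3


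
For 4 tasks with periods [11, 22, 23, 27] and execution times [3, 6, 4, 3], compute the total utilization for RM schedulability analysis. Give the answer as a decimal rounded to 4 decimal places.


Compute individual utilizations (exact fractions):
  Task 1: C/T = 3/11 (approx. 0.2727)
  Task 2: C/T = 6/22 = 3/11 (approx. 0.2727)
  Task 3: C/T = 4/23 (approx. 0.1739)
  Task 4: C/T = 3/27 = 1/9 (approx. 0.1111)
Total utilization U = 3/11 + 3/11 + 4/23 + 1/9 = 1891/2277
Rounded to 4 decimal places: U = 0.8305
RM (Liu & Layland) bound for 4 tasks = 0.756828; compare with U = 1891/2277 (approx. 0.830479)
bound < U <= 1, so the RM sufficient condition is not met (inconclusive; an exact test such as response-time analysis is needed).

0.8305


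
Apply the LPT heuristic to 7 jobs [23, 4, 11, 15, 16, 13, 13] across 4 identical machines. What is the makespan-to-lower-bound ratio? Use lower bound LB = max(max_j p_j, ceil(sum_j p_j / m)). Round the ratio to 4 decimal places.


LPT order: [23, 16, 15, 13, 13, 11, 4]
Machine loads after assignment: [23, 20, 26, 26]
LPT makespan = 26
Lower bound = max(max_job, ceil(total/4)) = max(23, 24) = 24
Ratio = 26 / 24 = 1.0833

1.0833


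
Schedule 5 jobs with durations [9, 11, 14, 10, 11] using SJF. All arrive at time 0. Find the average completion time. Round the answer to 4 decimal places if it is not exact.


SJF order (ascending): [9, 10, 11, 11, 14]
Completion times:
  Job 1: burst=9, C=9
  Job 2: burst=10, C=19
  Job 3: burst=11, C=30
  Job 4: burst=11, C=41
  Job 5: burst=14, C=55
Average completion = 154/5 = 30.8

30.8


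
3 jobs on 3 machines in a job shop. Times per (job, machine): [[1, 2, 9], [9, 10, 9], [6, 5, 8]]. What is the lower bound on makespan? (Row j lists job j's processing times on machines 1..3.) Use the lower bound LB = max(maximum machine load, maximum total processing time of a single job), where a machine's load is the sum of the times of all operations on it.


Machine loads:
  Machine 1: 1 + 9 + 6 = 16
  Machine 2: 2 + 10 + 5 = 17
  Machine 3: 9 + 9 + 8 = 26
Max machine load = 26
Job totals:
  Job 1: 12
  Job 2: 28
  Job 3: 19
Max job total = 28
Lower bound = max(26, 28) = 28

28


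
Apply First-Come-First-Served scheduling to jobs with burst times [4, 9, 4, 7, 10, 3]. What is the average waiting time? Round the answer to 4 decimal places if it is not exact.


FCFS order (as given): [4, 9, 4, 7, 10, 3]
Waiting times:
  Job 1: wait = 0
  Job 2: wait = 4
  Job 3: wait = 13
  Job 4: wait = 17
  Job 5: wait = 24
  Job 6: wait = 34
Sum of waiting times = 92
Average waiting time = 92/6 = 15.3333

15.3333


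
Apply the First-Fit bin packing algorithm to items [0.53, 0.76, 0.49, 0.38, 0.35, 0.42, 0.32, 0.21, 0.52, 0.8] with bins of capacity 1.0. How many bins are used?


Place items sequentially using First-Fit:
  Item 0.53 -> new Bin 1
  Item 0.76 -> new Bin 2
  Item 0.49 -> new Bin 3
  Item 0.38 -> Bin 1 (now 0.91)
  Item 0.35 -> Bin 3 (now 0.84)
  Item 0.42 -> new Bin 4
  Item 0.32 -> Bin 4 (now 0.74)
  Item 0.21 -> Bin 2 (now 0.97)
  Item 0.52 -> new Bin 5
  Item 0.8 -> new Bin 6
Total bins used = 6

6


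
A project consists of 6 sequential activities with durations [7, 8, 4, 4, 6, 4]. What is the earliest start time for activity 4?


Activity 4 starts after activities 1 through 3 complete.
Predecessor durations: [7, 8, 4]
ES = 7 + 8 + 4 = 19

19


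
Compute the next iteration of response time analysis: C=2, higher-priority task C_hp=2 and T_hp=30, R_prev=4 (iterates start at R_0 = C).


R_next = C + ceil(R_prev / T_hp) * C_hp
ceil(4 / 30) = ceil(0.1333) = 1
Interference = 1 * 2 = 2
R_next = 2 + 2 = 4
R_next = R_prev, so the iteration has converged (response time = 4).

4


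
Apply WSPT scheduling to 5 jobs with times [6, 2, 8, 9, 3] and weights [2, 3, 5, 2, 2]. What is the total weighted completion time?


Compute p/w ratios and sort ascending (WSPT): [(2, 3), (3, 2), (8, 5), (6, 2), (9, 2)]
Compute weighted completion times:
  Job (p=2,w=3): C=2, w*C=3*2=6
  Job (p=3,w=2): C=5, w*C=2*5=10
  Job (p=8,w=5): C=13, w*C=5*13=65
  Job (p=6,w=2): C=19, w*C=2*19=38
  Job (p=9,w=2): C=28, w*C=2*28=56
Total weighted completion time = 175

175


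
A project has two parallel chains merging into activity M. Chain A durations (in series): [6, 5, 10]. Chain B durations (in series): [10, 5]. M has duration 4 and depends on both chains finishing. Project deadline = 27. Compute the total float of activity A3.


Forward pass: ES(A3) = sum of predecessors on chain A = 11
EF = ES + duration = 11 + 10 = 21
Backward pass: LF(M) = deadline = 27; LS(M) = 27 - 4 = 23
LF(A3) = LS(M) - sum(successors on chain A) = 23 - 0 = 23
LS = LF - duration = 23 - 10 = 13
Total float = LS - ES = 13 - 11 = 2

2


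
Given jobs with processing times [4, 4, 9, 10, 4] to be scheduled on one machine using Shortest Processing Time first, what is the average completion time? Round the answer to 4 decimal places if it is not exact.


Sort jobs by processing time (SPT order): [4, 4, 4, 9, 10]
Compute completion times sequentially:
  Job 1: processing = 4, completes at 4
  Job 2: processing = 4, completes at 8
  Job 3: processing = 4, completes at 12
  Job 4: processing = 9, completes at 21
  Job 5: processing = 10, completes at 31
Sum of completion times = 76
Average completion time = 76/5 = 15.2

15.2


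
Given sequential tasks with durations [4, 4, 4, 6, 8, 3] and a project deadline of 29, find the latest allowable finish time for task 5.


LF(activity 5) = deadline - sum of successor durations
Successors: activities 6 through 6 with durations [3]
Sum of successor durations = 3
LF = 29 - 3 = 26

26


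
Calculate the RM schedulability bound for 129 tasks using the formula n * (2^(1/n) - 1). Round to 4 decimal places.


Compute 2^(1/129) = 1.0053876957
Subtract 1: 1.0053876957 - 1 = 0.0053876957
Multiply by n: 129 * 0.0053876957 = 0.6950127453
Round to 4 dp: 0.6950

0.6950


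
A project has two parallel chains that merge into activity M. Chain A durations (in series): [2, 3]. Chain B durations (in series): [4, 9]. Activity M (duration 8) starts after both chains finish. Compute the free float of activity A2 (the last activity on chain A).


ES(A2) = sum of predecessors on chain A = 2
EF(A2) = ES + duration = 2 + 3 = 5
Successor of A2 is M. ES(M) = max(sum(A), sum(B)) = max(5, 13) = 13
Free float = ES(successor) - EF(current) = 13 - 5 = 8

8


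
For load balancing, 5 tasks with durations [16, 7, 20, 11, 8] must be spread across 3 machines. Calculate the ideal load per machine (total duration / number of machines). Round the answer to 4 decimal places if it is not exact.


Total processing time = 16 + 7 + 20 + 11 + 8 = 62
Number of machines = 3
Ideal balanced load = 62 / 3 = 20.6667

20.6667


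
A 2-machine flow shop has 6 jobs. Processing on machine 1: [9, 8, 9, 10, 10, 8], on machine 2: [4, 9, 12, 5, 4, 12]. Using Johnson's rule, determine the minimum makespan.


Apply Johnson's rule:
  Group 1 (a <= b): [(2, 8, 9), (6, 8, 12), (3, 9, 12)]
  Group 2 (a > b): [(4, 10, 5), (1, 9, 4), (5, 10, 4)]
Optimal job order: [2, 6, 3, 4, 1, 5]
Schedule:
  Job 2: M1 done at 8, M2 done at 17
  Job 6: M1 done at 16, M2 done at 29
  Job 3: M1 done at 25, M2 done at 41
  Job 4: M1 done at 35, M2 done at 46
  Job 1: M1 done at 44, M2 done at 50
  Job 5: M1 done at 54, M2 done at 58
Makespan = 58

58


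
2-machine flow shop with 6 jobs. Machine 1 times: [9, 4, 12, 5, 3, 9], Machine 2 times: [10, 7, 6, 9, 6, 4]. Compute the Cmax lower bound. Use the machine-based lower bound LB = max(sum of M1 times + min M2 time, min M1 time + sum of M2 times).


LB1 = sum(M1 times) + min(M2 times) = 42 + 4 = 46
LB2 = min(M1 times) + sum(M2 times) = 3 + 42 = 45
Lower bound = max(LB1, LB2) = max(46, 45) = 46

46


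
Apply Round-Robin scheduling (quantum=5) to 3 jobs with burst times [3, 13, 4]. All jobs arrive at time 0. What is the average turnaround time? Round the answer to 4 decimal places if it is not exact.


Time quantum = 5
Execution trace:
  J1 runs 3 units, time = 3
  J2 runs 5 units, time = 8
  J3 runs 4 units, time = 12
  J2 runs 5 units, time = 17
  J2 runs 3 units, time = 20
Finish times: [3, 20, 12]
Average turnaround = 35/3 = 11.6667

11.6667


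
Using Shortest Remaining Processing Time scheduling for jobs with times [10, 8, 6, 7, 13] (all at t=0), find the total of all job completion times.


Since all jobs arrive at t=0, SRPT equals SPT ordering.
SPT order: [6, 7, 8, 10, 13]
Completion times:
  Job 1: p=6, C=6
  Job 2: p=7, C=13
  Job 3: p=8, C=21
  Job 4: p=10, C=31
  Job 5: p=13, C=44
Total completion time = 6 + 13 + 21 + 31 + 44 = 115

115


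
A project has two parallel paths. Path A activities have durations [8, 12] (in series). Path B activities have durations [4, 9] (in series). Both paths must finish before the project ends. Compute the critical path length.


Path A total = 8 + 12 = 20
Path B total = 4 + 9 = 13
Critical path = longest path = max(20, 13) = 20

20


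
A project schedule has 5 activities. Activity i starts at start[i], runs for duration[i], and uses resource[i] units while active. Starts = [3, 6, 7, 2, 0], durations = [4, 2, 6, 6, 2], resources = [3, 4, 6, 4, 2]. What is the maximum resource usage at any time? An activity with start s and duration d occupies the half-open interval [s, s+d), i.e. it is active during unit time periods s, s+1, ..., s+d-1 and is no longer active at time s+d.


Each activity i is active on [start_i, start_i + duration_i).
Compute total resource usage per time slot:
  t=0: active resources = [2], total = 2
  t=1: active resources = [2], total = 2
  t=2: active resources = [4], total = 4
  t=3: active resources = [3, 4], total = 7
  t=4: active resources = [3, 4], total = 7
  t=5: active resources = [3, 4], total = 7
  t=6: active resources = [3, 4, 4], total = 11
  t=7: active resources = [4, 6, 4], total = 14
  t=8: active resources = [6], total = 6
  t=9: active resources = [6], total = 6
  t=10: active resources = [6], total = 6
  t=11: active resources = [6], total = 6
  t=12: active resources = [6], total = 6
Peak resource demand = 14

14


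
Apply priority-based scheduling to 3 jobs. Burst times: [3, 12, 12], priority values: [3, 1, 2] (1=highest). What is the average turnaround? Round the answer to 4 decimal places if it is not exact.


Sort by priority (ascending = highest first):
Order: [(1, 12), (2, 12), (3, 3)]
Completion times:
  Priority 1, burst=12, C=12
  Priority 2, burst=12, C=24
  Priority 3, burst=3, C=27
Average turnaround = 63/3 = 21.0

21.0


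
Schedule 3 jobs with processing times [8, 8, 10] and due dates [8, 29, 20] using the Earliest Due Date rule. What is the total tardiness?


Sort by due date (EDD order): [(8, 8), (10, 20), (8, 29)]
Compute completion times and tardiness:
  Job 1: p=8, d=8, C=8, tardiness=max(0,8-8)=0
  Job 2: p=10, d=20, C=18, tardiness=max(0,18-20)=0
  Job 3: p=8, d=29, C=26, tardiness=max(0,26-29)=0
Total tardiness = 0

0


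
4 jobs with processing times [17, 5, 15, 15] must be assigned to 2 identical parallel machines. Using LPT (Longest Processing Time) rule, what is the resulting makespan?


Sort jobs in decreasing order (LPT): [17, 15, 15, 5]
Assign each job to the least loaded machine:
  Machine 1: jobs [17, 5], load = 22
  Machine 2: jobs [15, 15], load = 30
Makespan = max load = 30

30


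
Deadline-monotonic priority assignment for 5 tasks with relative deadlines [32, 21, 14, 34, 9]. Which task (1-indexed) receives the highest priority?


Sort tasks by relative deadline (ascending):
  Task 5: deadline = 9
  Task 3: deadline = 14
  Task 2: deadline = 21
  Task 1: deadline = 32
  Task 4: deadline = 34
Priority order (highest first): [5, 3, 2, 1, 4]
Highest priority task = 5

5


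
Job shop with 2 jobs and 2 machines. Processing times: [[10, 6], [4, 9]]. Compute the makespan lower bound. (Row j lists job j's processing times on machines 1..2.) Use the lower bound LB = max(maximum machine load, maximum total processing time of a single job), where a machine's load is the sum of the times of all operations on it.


Machine loads:
  Machine 1: 10 + 4 = 14
  Machine 2: 6 + 9 = 15
Max machine load = 15
Job totals:
  Job 1: 16
  Job 2: 13
Max job total = 16
Lower bound = max(15, 16) = 16

16


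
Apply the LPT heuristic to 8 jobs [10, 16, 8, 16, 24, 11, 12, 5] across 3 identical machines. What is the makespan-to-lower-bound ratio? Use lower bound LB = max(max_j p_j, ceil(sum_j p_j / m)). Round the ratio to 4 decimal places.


LPT order: [24, 16, 16, 12, 11, 10, 8, 5]
Machine loads after assignment: [34, 33, 35]
LPT makespan = 35
Lower bound = max(max_job, ceil(total/3)) = max(24, 34) = 34
Ratio = 35 / 34 = 1.0294

1.0294


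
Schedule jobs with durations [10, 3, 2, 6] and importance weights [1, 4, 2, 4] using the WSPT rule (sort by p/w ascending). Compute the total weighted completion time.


Compute p/w ratios and sort ascending (WSPT): [(3, 4), (2, 2), (6, 4), (10, 1)]
Compute weighted completion times:
  Job (p=3,w=4): C=3, w*C=4*3=12
  Job (p=2,w=2): C=5, w*C=2*5=10
  Job (p=6,w=4): C=11, w*C=4*11=44
  Job (p=10,w=1): C=21, w*C=1*21=21
Total weighted completion time = 87

87
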